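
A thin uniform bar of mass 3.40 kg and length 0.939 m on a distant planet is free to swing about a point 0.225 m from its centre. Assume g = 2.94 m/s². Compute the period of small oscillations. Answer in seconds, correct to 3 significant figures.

2.72 s

For a physical pendulum T = 2π√(I/(mgd)), with d = 0.2250 m from pivot to centre of mass.
I_cm = mL²/12 = 3.40 × 0.939²/12 = 0.2498 kg·m²; I = I_cm + md² = 0.2498 + 3.40 × 0.2250² = 0.4219 kg·m².
T = 2π√(0.4219/(3.40 × 2.94 × 0.2250)) = 2.72 s.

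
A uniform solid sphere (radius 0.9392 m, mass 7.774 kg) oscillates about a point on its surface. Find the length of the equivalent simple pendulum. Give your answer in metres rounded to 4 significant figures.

The equivalent simple-pendulum length is L_eq = I/(md), where I is about the pivot and d = 0.93920 m.
I_cm = (2/5)mR² = 2.7430 kg·m², so I = I_cm + md² = 2.7430 + 6.8574 = 9.6004 kg·m².
L_eq = 9.6004/(7.774 × 0.93920) = 1.315 m.

1.315 m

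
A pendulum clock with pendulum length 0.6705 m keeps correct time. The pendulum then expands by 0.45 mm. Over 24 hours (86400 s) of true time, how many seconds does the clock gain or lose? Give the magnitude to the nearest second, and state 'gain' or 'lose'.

lose 29 s

T ∝ √L, so T'/T = √(0.67095/0.6705) = 1.00034.
In 86400 s of true time the clock registers 86400/1.00034 = 86371.0 s, so it loses 29 s.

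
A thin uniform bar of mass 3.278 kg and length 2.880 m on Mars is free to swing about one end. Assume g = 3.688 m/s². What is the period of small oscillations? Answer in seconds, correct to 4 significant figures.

4.534 s

For a physical pendulum T = 2π√(I/(mgd)), with d = 1.4400 m from pivot to centre of mass.
I_cm = mL²/12 = 3.278 × 2.880²/12 = 2.2658 kg·m²; I = I_cm + md² = 2.2658 + 3.278 × 1.4400² = 9.0630 kg·m².
T = 2π√(9.0630/(3.278 × 3.688 × 1.4400)) = 4.534 s.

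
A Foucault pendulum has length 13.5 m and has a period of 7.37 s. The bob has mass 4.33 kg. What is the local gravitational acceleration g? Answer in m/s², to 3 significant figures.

9.81 m/s²

From T = 2π√(L/g), g = 4π²L/T² = 4π² × 13.5/7.370² = 9.81 m/s².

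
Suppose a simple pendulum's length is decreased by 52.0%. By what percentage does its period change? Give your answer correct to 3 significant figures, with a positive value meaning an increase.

T ∝ √L, so T'/T = √(0.4800) = 0.6928.
Percentage change in T = (0.6928 − 1) × 100% = -30.7%.

-30.7%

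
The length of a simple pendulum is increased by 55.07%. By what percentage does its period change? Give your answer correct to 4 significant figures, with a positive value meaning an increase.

24.53%

T ∝ √L, so T'/T = √(1.5507) = 1.2453.
Percentage change in T = (1.2453 − 1) × 100% = 24.53%.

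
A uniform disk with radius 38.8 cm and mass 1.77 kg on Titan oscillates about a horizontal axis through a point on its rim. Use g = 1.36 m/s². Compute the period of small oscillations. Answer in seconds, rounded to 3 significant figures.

I_cm = ½mr² = 0.1332 kg·m². The pivot is at distance d = 0.388 m from the centre of mass.
By the parallel-axis theorem, I = I_cm + md² = 0.1332 + 0.2665 = 0.3997 kg·m².
T = 2π√(I/(mgd)) = 2π√(0.3997/(1.77 × 1.36 × 0.388)) = 4.11 s.

4.11 s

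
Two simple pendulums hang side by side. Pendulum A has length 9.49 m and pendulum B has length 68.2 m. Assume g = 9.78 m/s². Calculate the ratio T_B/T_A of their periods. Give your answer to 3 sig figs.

T ∝ √L, so T_B/T_A = √(L_B/L_A) = √(68.2/9.49) = 2.68.

2.68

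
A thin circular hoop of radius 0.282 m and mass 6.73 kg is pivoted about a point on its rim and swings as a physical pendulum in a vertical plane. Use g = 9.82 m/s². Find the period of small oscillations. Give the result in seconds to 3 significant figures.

I_cm = mr² = 0.5352 kg·m². The pivot is at distance d = 0.282 m from the centre of mass.
By the parallel-axis theorem, I = I_cm + md² = 0.5352 + 0.5352 = 1.070 kg·m².
T = 2π√(I/(mgd)) = 2π√(1.070/(6.73 × 9.82 × 0.282)) = 1.51 s.

1.51 s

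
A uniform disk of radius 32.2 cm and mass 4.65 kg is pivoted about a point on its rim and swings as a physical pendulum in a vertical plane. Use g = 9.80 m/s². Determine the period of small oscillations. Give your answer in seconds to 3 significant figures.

I_cm = ½mr² = 0.2411 kg·m². The pivot is at distance d = 0.322 m from the centre of mass.
By the parallel-axis theorem, I = I_cm + md² = 0.2411 + 0.4821 = 0.7232 kg·m².
T = 2π√(I/(mgd)) = 2π√(0.7232/(4.65 × 9.80 × 0.322)) = 1.39 s.

1.39 s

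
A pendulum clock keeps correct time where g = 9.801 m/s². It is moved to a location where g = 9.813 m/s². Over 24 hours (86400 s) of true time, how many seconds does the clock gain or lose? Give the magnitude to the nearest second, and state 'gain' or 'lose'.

The clock's period scales as T ∝ 1/√g, so T'/T = √(9.801/9.813) = 0.999388.
In 86400 s of true time the clock registers 86400/0.999388 = 86452.9 s, so it gains 53 s.

gain 53 s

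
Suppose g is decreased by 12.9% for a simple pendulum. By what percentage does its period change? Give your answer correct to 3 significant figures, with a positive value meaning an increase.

T ∝ 1/√g, so T'/T = 1/√(0.8710) = 1.071.
Percentage change in T = (1.071 − 1) × 100% = 7.15%.

7.15%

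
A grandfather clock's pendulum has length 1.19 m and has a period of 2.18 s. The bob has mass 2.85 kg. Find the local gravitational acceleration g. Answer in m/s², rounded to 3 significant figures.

9.89 m/s²

From T = 2π√(L/g), g = 4π²L/T² = 4π² × 1.19/2.180² = 9.89 m/s².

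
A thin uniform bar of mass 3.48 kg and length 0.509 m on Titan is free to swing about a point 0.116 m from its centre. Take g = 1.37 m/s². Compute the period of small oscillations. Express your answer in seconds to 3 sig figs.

For a physical pendulum T = 2π√(I/(mgd)), with d = 0.1160 m from pivot to centre of mass.
I_cm = mL²/12 = 3.48 × 0.509²/12 = 0.07513 kg·m²; I = I_cm + md² = 0.07513 + 3.48 × 0.1160² = 0.1220 kg·m².
T = 2π√(0.1220/(3.48 × 1.37 × 0.1160)) = 2.95 s.

2.95 s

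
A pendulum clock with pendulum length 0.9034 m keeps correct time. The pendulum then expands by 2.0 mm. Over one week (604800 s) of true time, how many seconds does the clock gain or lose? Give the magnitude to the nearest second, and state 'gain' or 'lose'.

T ∝ √L, so T'/T = √(0.90540/0.9034) = 1.00111.
In 604800 s of true time the clock registers 604800/1.00111 = 604131.6 s, so it loses 668 s.

lose 668 s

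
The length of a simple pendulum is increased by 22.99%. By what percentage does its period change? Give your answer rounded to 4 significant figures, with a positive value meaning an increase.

T ∝ √L, so T'/T = √(1.2299) = 1.1090.
Percentage change in T = (1.1090 − 1) × 100% = 10.90%.

10.90%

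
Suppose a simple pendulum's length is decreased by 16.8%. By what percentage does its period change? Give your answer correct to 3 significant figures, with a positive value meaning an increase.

T ∝ √L, so T'/T = √(0.8320) = 0.9121.
Percentage change in T = (0.9121 − 1) × 100% = -8.79%.

-8.79%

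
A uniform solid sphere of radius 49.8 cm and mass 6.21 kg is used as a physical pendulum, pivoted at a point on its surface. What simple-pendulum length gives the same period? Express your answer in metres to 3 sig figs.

0.697 m

The equivalent simple-pendulum length is L_eq = I/(md), where I is about the pivot and d = 0.4980 m.
I_cm = (2/5)mR² = 0.6160 kg·m², so I = I_cm + md² = 0.6160 + 1.540 = 2.156 kg·m².
L_eq = 2.156/(6.21 × 0.4980) = 0.697 m.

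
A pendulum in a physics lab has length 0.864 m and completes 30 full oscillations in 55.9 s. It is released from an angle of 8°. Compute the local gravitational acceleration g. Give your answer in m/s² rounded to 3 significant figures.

9.82 m/s²

T = 55.9/30 = 1.863 s.
From T = 2π√(L/g), g = 4π²L/T² = 4π² × 0.864/1.863² = 9.82 m/s².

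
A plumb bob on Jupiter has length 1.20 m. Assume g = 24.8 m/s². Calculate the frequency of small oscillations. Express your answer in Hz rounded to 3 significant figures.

T = 2π√(L/g) = 2π√(1.20/24.8) = 1.382 s, so f = 1/T = 0.724 Hz.

0.724 Hz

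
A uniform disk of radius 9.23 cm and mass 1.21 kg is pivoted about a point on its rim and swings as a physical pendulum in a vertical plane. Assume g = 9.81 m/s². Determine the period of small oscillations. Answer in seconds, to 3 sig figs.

I_cm = ½mr² = 0.005154 kg·m². The pivot is at distance d = 0.0923 m from the centre of mass.
By the parallel-axis theorem, I = I_cm + md² = 0.005154 + 0.01031 = 0.01546 kg·m².
T = 2π√(I/(mgd)) = 2π√(0.01546/(1.21 × 9.81 × 0.0923)) = 0.746 s.

0.746 s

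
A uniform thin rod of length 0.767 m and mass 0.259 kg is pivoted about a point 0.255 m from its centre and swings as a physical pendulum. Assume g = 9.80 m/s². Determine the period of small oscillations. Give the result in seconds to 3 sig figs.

For a physical pendulum T = 2π√(I/(mgd)), with d = 0.2550 m from pivot to centre of mass.
I_cm = mL²/12 = 0.259 × 0.767²/12 = 0.01270 kg·m²; I = I_cm + md² = 0.01270 + 0.259 × 0.2550² = 0.02954 kg·m².
T = 2π√(0.02954/(0.259 × 9.80 × 0.2550)) = 1.34 s.

1.34 s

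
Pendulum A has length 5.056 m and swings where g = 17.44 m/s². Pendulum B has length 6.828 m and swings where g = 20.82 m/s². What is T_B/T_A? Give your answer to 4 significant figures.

1.064

T = 2π√(L/g), so T_B/T_A = √((L_B/g_B)/(L_A/g_A)) = √((6.828/20.82)/(5.056/17.44)) = 1.064.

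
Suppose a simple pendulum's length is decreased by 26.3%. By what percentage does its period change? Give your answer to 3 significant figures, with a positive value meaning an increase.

-14.2%

T ∝ √L, so T'/T = √(0.7370) = 0.8585.
Percentage change in T = (0.8585 − 1) × 100% = -14.2%.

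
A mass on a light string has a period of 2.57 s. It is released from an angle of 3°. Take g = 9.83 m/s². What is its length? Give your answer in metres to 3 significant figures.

1.64 m

From T = 2π√(L/g), L = gT²/(4π²) = 9.83 × 2.570²/(4π²) = 1.64 m.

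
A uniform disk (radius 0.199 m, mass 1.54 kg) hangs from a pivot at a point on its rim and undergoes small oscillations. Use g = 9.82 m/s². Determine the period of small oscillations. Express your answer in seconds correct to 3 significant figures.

I_cm = ½mr² = 0.03049 kg·m². The pivot is at distance d = 0.199 m from the centre of mass.
By the parallel-axis theorem, I = I_cm + md² = 0.03049 + 0.06099 = 0.09148 kg·m².
T = 2π√(I/(mgd)) = 2π√(0.09148/(1.54 × 9.82 × 0.199)) = 1.10 s.

1.10 s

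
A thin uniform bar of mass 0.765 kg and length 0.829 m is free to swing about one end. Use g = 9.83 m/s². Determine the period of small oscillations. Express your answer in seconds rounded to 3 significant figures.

1.49 s

For a physical pendulum T = 2π√(I/(mgd)), with d = 0.4145 m from pivot to centre of mass.
I_cm = mL²/12 = 0.765 × 0.829²/12 = 0.04381 kg·m²; I = I_cm + md² = 0.04381 + 0.765 × 0.4145² = 0.1752 kg·m².
T = 2π√(0.1752/(0.765 × 9.83 × 0.4145)) = 1.49 s.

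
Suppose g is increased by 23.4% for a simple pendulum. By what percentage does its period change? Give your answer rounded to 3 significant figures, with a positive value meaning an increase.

T ∝ 1/√g, so T'/T = 1/√(1.234) = 0.9002.
Percentage change in T = (0.9002 − 1) × 100% = -9.98%.

-9.98%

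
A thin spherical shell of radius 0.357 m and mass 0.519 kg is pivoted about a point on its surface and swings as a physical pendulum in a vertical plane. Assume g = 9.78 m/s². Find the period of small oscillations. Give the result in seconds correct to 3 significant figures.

I_cm = (2/3)mr² = 0.04410 kg·m². The pivot is at distance d = 0.357 m from the centre of mass.
By the parallel-axis theorem, I = I_cm + md² = 0.04410 + 0.06615 = 0.1102 kg·m².
T = 2π√(I/(mgd)) = 2π√(0.1102/(0.519 × 9.78 × 0.357)) = 1.55 s.

1.55 s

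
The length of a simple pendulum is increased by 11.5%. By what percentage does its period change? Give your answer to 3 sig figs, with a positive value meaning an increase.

5.59%

T ∝ √L, so T'/T = √(1.115) = 1.056.
Percentage change in T = (1.056 − 1) × 100% = 5.59%.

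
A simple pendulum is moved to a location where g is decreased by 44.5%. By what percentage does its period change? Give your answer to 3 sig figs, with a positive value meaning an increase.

34.2%

T ∝ 1/√g, so T'/T = 1/√(0.5550) = 1.342.
Percentage change in T = (1.342 − 1) × 100% = 34.2%.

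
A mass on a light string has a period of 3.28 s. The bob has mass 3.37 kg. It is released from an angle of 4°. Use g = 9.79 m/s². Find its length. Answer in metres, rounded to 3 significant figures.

From T = 2π√(L/g), L = gT²/(4π²) = 9.79 × 3.280²/(4π²) = 2.67 m.

2.67 m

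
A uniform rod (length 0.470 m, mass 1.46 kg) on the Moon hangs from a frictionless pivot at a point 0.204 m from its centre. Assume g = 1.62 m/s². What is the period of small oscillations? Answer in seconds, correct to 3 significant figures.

2.68 s

For a physical pendulum T = 2π√(I/(mgd)), with d = 0.2040 m from pivot to centre of mass.
I_cm = mL²/12 = 1.46 × 0.470²/12 = 0.02688 kg·m²; I = I_cm + md² = 0.02688 + 1.46 × 0.2040² = 0.08764 kg·m².
T = 2π√(0.08764/(1.46 × 1.62 × 0.2040)) = 2.68 s.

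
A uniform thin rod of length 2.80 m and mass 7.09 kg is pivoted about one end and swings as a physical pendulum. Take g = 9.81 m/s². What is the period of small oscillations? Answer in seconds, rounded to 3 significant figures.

For a physical pendulum T = 2π√(I/(mgd)), with d = 1.400 m from pivot to centre of mass.
I_cm = mL²/12 = 7.09 × 2.80²/12 = 4.632 kg·m²; I = I_cm + md² = 4.632 + 7.09 × 1.400² = 18.53 kg·m².
T = 2π√(18.53/(7.09 × 9.81 × 1.400)) = 2.74 s.

2.74 s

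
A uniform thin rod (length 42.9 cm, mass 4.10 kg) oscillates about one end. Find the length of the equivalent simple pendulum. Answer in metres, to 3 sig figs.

0.286 m

The equivalent simple-pendulum length is L_eq = I/(md), where I is about the pivot and d = 0.2145 m.
I_cm = (1/12)mL² = 0.06288 kg·m², so I = I_cm + md² = 0.06288 + 0.1886 = 0.2515 kg·m².
L_eq = 0.2515/(4.10 × 0.2145) = 0.286 m.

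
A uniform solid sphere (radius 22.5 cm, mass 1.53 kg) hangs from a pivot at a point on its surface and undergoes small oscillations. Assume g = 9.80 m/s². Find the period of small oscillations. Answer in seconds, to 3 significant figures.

1.13 s

I_cm = (2/5)mr² = 0.03098 kg·m². The pivot is at distance d = 0.225 m from the centre of mass.
By the parallel-axis theorem, I = I_cm + md² = 0.03098 + 0.07746 = 0.1084 kg·m².
T = 2π√(I/(mgd)) = 2π√(0.1084/(1.53 × 9.80 × 0.225)) = 1.13 s.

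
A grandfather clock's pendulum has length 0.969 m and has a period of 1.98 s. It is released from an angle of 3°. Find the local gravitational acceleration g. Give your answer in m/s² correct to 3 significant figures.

From T = 2π√(L/g), g = 4π²L/T² = 4π² × 0.969/1.980² = 9.76 m/s².

9.76 m/s²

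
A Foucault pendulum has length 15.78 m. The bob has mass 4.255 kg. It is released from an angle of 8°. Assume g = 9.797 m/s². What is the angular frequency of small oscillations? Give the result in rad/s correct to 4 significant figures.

ω = √(g/L) = √(9.797/15.78) = 0.7879 rad/s.

0.7879 rad/s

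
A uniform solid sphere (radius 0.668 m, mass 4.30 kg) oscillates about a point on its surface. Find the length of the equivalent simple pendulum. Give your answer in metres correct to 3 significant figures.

0.935 m

The equivalent simple-pendulum length is L_eq = I/(md), where I is about the pivot and d = 0.6680 m.
I_cm = (2/5)mR² = 0.7675 kg·m², so I = I_cm + md² = 0.7675 + 1.919 = 2.686 kg·m².
L_eq = 2.686/(4.30 × 0.6680) = 0.935 m.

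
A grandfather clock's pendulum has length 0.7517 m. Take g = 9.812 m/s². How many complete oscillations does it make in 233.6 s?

T = 2π√(L/g) = 2π√(0.7517/9.812) = 1.7391 s.
Number of complete oscillations = ⌊233.6/1.7391⌋ = ⌊134.32⌋ = 134.

134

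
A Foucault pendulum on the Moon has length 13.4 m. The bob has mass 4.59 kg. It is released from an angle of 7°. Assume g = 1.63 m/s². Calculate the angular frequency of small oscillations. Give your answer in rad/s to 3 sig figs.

0.349 rad/s

ω = √(g/L) = √(1.63/13.4) = 0.349 rad/s.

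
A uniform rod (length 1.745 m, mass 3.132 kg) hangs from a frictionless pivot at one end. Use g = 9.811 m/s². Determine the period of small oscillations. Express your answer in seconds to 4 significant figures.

For a physical pendulum T = 2π√(I/(mgd)), with d = 0.87250 m from pivot to centre of mass.
I_cm = mL²/12 = 3.132 × 1.745²/12 = 0.79475 kg·m²; I = I_cm + md² = 0.79475 + 3.132 × 0.87250² = 3.1790 kg·m².
T = 2π√(3.1790/(3.132 × 9.811 × 0.87250)) = 2.164 s.

2.164 s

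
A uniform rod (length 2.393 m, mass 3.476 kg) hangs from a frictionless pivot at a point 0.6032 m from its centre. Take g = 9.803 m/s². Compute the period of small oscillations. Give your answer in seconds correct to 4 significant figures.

2.370 s

For a physical pendulum T = 2π√(I/(mgd)), with d = 0.60320 m from pivot to centre of mass.
I_cm = mL²/12 = 3.476 × 2.393²/12 = 1.6588 kg·m²; I = I_cm + md² = 1.6588 + 3.476 × 0.60320² = 2.9235 kg·m².
T = 2π√(2.9235/(3.476 × 9.803 × 0.60320)) = 2.370 s.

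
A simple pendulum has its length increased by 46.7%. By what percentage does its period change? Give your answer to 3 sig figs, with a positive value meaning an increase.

T ∝ √L, so T'/T = √(1.467) = 1.211.
Percentage change in T = (1.211 − 1) × 100% = 21.1%.

21.1%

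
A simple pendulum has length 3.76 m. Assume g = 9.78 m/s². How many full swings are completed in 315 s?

T = 2π√(L/g) = 2π√(3.76/9.78) = 3.896 s.
Number of complete oscillations = ⌊315/3.896⌋ = ⌊80.85⌋ = 80.

80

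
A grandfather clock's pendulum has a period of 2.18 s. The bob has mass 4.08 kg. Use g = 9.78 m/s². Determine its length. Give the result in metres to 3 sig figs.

From T = 2π√(L/g), L = gT²/(4π²) = 9.78 × 2.180²/(4π²) = 1.18 m.

1.18 m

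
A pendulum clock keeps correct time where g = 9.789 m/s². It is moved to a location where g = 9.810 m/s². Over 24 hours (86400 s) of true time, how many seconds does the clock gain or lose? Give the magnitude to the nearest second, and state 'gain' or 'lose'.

gain 93 s

The clock's period scales as T ∝ 1/√g, so T'/T = √(9.789/9.810) = 0.998929.
In 86400 s of true time the clock registers 86400/0.998929 = 86492.6 s, so it gains 93 s.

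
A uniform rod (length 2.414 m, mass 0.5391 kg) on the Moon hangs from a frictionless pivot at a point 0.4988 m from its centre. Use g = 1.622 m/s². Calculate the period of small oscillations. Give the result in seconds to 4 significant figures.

5.986 s

For a physical pendulum T = 2π√(I/(mgd)), with d = 0.49880 m from pivot to centre of mass.
I_cm = mL²/12 = 0.5391 × 2.414²/12 = 0.26180 kg·m²; I = I_cm + md² = 0.26180 + 0.5391 × 0.49880² = 0.39592 kg·m².
T = 2π√(0.39592/(0.5391 × 1.622 × 0.49880)) = 5.986 s.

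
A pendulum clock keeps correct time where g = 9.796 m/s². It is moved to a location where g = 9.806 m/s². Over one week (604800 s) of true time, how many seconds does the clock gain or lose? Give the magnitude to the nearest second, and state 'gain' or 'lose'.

The clock's period scales as T ∝ 1/√g, so T'/T = √(9.796/9.806) = 0.999490.
In 604800 s of true time the clock registers 604800/0.999490 = 605108.6 s, so it gains 309 s.

gain 309 s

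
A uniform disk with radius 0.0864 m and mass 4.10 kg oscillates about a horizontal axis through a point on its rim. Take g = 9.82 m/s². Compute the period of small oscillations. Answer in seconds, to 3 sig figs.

0.722 s

I_cm = ½mr² = 0.01530 kg·m². The pivot is at distance d = 0.0864 m from the centre of mass.
By the parallel-axis theorem, I = I_cm + md² = 0.01530 + 0.03061 = 0.04591 kg·m².
T = 2π√(I/(mgd)) = 2π√(0.04591/(4.10 × 9.82 × 0.0864)) = 0.722 s.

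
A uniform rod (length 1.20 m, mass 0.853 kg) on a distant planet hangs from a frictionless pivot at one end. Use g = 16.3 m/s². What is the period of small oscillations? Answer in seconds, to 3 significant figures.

For a physical pendulum T = 2π√(I/(mgd)), with d = 0.6000 m from pivot to centre of mass.
I_cm = mL²/12 = 0.853 × 1.20²/12 = 0.1024 kg·m²; I = I_cm + md² = 0.1024 + 0.853 × 0.6000² = 0.4094 kg·m².
T = 2π√(0.4094/(0.853 × 16.3 × 0.6000)) = 1.39 s.

1.39 s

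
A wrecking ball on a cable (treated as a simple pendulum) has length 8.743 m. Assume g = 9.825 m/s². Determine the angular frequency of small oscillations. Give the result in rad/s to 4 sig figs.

1.060 rad/s

ω = √(g/L) = √(9.825/8.743) = 1.060 rad/s.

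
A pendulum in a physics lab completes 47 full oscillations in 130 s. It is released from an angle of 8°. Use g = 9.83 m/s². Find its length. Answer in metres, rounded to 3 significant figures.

T = 130/47 = 2.766 s.
From T = 2π√(L/g), L = gT²/(4π²) = 9.83 × 2.766²/(4π²) = 1.90 m.

1.90 m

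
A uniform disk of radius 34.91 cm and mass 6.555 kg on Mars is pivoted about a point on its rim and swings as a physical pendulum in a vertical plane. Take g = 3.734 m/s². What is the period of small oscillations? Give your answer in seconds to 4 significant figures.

I_cm = ½mr² = 0.39943 kg·m². The pivot is at distance d = 0.3491 m from the centre of mass.
By the parallel-axis theorem, I = I_cm + md² = 0.39943 + 0.79886 = 1.1983 kg·m².
T = 2π√(I/(mgd)) = 2π√(1.1983/(6.555 × 3.734 × 0.3491)) = 2.353 s.

2.353 s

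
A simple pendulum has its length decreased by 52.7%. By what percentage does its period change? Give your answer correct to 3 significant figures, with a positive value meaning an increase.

T ∝ √L, so T'/T = √(0.4730) = 0.6877.
Percentage change in T = (0.6877 − 1) × 100% = -31.2%.

-31.2%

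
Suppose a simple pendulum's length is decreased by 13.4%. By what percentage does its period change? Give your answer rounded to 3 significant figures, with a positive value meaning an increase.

T ∝ √L, so T'/T = √(0.8660) = 0.9306.
Percentage change in T = (0.9306 − 1) × 100% = -6.94%.

-6.94%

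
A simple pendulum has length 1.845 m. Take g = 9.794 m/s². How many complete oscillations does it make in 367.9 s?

134

T = 2π√(L/g) = 2π√(1.845/9.794) = 2.7271 s.
Number of complete oscillations = ⌊367.9/2.7271⌋ = ⌊134.91⌋ = 134.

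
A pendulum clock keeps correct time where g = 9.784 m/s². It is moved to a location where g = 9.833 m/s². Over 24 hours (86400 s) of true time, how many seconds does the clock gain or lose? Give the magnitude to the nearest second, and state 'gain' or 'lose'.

gain 216 s

The clock's period scales as T ∝ 1/√g, so T'/T = √(9.784/9.833) = 0.997505.
In 86400 s of true time the clock registers 86400/0.997505 = 86616.1 s, so it gains 216 s.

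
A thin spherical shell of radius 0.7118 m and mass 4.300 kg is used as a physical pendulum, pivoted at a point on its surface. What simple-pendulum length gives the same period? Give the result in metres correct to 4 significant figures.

1.186 m

The equivalent simple-pendulum length is L_eq = I/(md), where I is about the pivot and d = 0.71180 m.
I_cm = (2/3)mR² = 1.4524 kg·m², so I = I_cm + md² = 1.4524 + 2.1786 = 3.6311 kg·m².
L_eq = 3.6311/(4.300 × 0.71180) = 1.186 m.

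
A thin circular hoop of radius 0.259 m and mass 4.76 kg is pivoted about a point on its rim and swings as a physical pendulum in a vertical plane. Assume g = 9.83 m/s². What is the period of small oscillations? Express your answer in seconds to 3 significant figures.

1.44 s

I_cm = mr² = 0.3193 kg·m². The pivot is at distance d = 0.259 m from the centre of mass.
By the parallel-axis theorem, I = I_cm + md² = 0.3193 + 0.3193 = 0.6386 kg·m².
T = 2π√(I/(mgd)) = 2π√(0.6386/(4.76 × 9.83 × 0.259)) = 1.44 s.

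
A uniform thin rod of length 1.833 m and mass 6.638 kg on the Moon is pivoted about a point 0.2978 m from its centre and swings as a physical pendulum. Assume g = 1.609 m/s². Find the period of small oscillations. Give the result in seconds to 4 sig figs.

For a physical pendulum T = 2π√(I/(mgd)), with d = 0.29780 m from pivot to centre of mass.
I_cm = mL²/12 = 6.638 × 1.833²/12 = 1.8586 kg·m²; I = I_cm + md² = 1.8586 + 6.638 × 0.29780² = 2.4473 kg·m².
T = 2π√(2.4473/(6.638 × 1.609 × 0.29780)) = 5.511 s.

5.511 s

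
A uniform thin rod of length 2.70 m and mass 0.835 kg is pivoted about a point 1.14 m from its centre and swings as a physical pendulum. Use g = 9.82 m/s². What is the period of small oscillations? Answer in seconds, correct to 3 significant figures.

For a physical pendulum T = 2π√(I/(mgd)), with d = 1.140 m from pivot to centre of mass.
I_cm = mL²/12 = 0.835 × 2.70²/12 = 0.5073 kg·m²; I = I_cm + md² = 0.5073 + 0.835 × 1.140² = 1.592 kg·m².
T = 2π√(1.592/(0.835 × 9.82 × 1.140)) = 2.59 s.

2.59 s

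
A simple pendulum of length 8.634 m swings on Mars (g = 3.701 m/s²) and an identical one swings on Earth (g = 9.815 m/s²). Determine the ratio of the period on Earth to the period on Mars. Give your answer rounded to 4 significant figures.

0.6141

T ∝ 1/√g, so T₂/T₁ = √(g₁/g₂) = √(3.701/9.815) = 0.6141.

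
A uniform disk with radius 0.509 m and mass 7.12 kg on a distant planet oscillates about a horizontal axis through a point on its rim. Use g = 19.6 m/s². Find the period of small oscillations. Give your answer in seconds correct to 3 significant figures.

1.24 s

I_cm = ½mr² = 0.9223 kg·m². The pivot is at distance d = 0.509 m from the centre of mass.
By the parallel-axis theorem, I = I_cm + md² = 0.9223 + 1.845 = 2.767 kg·m².
T = 2π√(I/(mgd)) = 2π√(2.767/(7.12 × 19.6 × 0.509)) = 1.24 s.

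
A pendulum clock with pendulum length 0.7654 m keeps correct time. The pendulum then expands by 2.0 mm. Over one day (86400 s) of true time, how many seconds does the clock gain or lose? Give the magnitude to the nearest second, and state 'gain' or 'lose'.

lose 113 s

T ∝ √L, so T'/T = √(0.76740/0.7654) = 1.00131.
In 86400 s of true time the clock registers 86400/1.00131 = 86287.3 s, so it loses 113 s.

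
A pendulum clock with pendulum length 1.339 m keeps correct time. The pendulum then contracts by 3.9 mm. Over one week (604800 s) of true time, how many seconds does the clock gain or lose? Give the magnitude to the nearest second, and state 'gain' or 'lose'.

gain 883 s

T ∝ √L, so T'/T = √(1.33510/1.339) = 0.998543.
In 604800 s of true time the clock registers 604800/0.998543 = 605682.7 s, so it gains 883 s.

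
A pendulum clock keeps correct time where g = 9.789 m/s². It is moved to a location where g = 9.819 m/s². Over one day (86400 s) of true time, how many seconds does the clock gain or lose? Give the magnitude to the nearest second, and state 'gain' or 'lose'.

gain 132 s

The clock's period scales as T ∝ 1/√g, so T'/T = √(9.789/9.819) = 0.998471.
In 86400 s of true time the clock registers 86400/0.998471 = 86532.3 s, so it gains 132 s.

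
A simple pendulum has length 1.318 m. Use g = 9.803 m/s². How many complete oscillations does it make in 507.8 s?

T = 2π√(L/g) = 2π√(1.318/9.803) = 2.3039 s.
Number of complete oscillations = ⌊507.8/2.3039⌋ = ⌊220.41⌋ = 220.

220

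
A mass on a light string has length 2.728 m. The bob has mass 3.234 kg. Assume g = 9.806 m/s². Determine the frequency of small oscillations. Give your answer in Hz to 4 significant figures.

0.3017 Hz

T = 2π√(L/g) = 2π√(2.728/9.806) = 3.3140 s, so f = 1/T = 0.3017 Hz.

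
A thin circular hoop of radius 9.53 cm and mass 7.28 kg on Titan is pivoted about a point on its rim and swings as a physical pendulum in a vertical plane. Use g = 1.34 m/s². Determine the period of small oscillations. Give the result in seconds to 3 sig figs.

I_cm = mr² = 0.06612 kg·m². The pivot is at distance d = 0.0953 m from the centre of mass.
By the parallel-axis theorem, I = I_cm + md² = 0.06612 + 0.06612 = 0.1322 kg·m².
T = 2π√(I/(mgd)) = 2π√(0.1322/(7.28 × 1.34 × 0.0953)) = 2.37 s.

2.37 s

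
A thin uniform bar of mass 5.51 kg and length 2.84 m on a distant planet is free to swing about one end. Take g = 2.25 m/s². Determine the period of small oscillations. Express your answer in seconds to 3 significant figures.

5.76 s

For a physical pendulum T = 2π√(I/(mgd)), with d = 1.420 m from pivot to centre of mass.
I_cm = mL²/12 = 5.51 × 2.84²/12 = 3.703 kg·m²; I = I_cm + md² = 3.703 + 5.51 × 1.420² = 14.81 kg·m².
T = 2π√(14.81/(5.51 × 2.25 × 1.420)) = 5.76 s.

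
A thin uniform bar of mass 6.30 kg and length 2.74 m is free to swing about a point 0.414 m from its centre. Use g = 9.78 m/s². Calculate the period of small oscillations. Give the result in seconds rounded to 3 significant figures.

2.79 s

For a physical pendulum T = 2π√(I/(mgd)), with d = 0.4140 m from pivot to centre of mass.
I_cm = mL²/12 = 6.30 × 2.74²/12 = 3.941 kg·m²; I = I_cm + md² = 3.941 + 6.30 × 0.4140² = 5.021 kg·m².
T = 2π√(5.021/(6.30 × 9.78 × 0.4140)) = 2.79 s.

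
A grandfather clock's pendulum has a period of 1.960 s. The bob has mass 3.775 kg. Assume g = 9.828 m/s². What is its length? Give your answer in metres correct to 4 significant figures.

0.9564 m

From T = 2π√(L/g), L = gT²/(4π²) = 9.828 × 1.9600²/(4π²) = 0.9564 m.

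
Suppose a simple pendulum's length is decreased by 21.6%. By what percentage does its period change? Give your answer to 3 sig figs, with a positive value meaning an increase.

T ∝ √L, so T'/T = √(0.7840) = 0.8854.
Percentage change in T = (0.8854 − 1) × 100% = -11.5%.

-11.5%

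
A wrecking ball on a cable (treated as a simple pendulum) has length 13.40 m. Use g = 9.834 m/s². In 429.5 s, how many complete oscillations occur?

T = 2π√(L/g) = 2π√(13.40/9.834) = 7.3344 s.
Number of complete oscillations = ⌊429.5/7.3344⌋ = ⌊58.559⌋ = 58.

58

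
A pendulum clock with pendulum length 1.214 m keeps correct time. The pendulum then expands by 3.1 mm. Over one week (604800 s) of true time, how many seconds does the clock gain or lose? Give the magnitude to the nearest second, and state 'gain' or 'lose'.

lose 771 s

T ∝ √L, so T'/T = √(1.21710/1.214) = 1.00128.
In 604800 s of true time the clock registers 604800/1.00128 = 604029.3 s, so it loses 771 s.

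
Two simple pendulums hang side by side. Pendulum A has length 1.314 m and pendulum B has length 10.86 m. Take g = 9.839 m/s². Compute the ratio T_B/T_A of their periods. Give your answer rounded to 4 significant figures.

T ∝ √L, so T_B/T_A = √(L_B/L_A) = √(10.86/1.314) = 2.875.

2.875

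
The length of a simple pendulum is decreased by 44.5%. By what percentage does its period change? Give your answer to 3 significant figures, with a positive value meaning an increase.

-25.5%

T ∝ √L, so T'/T = √(0.5550) = 0.7450.
Percentage change in T = (0.7450 − 1) × 100% = -25.5%.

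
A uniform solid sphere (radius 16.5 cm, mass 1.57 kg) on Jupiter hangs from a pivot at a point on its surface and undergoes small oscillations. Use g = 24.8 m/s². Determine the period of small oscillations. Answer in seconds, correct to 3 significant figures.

I_cm = (2/5)mr² = 0.01710 kg·m². The pivot is at distance d = 0.165 m from the centre of mass.
By the parallel-axis theorem, I = I_cm + md² = 0.01710 + 0.04274 = 0.05984 kg·m².
T = 2π√(I/(mgd)) = 2π√(0.05984/(1.57 × 24.8 × 0.165)) = 0.606 s.

0.606 s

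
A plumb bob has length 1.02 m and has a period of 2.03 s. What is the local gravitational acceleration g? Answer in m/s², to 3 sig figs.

9.77 m/s²

From T = 2π√(L/g), g = 4π²L/T² = 4π² × 1.02/2.030² = 9.77 m/s².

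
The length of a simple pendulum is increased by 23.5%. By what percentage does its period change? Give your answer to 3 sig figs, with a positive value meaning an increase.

T ∝ √L, so T'/T = √(1.235) = 1.111.
Percentage change in T = (1.111 − 1) × 100% = 11.1%.

11.1%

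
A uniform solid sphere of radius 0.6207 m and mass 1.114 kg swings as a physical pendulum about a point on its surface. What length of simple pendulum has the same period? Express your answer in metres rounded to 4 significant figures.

The equivalent simple-pendulum length is L_eq = I/(md), where I is about the pivot and d = 0.62070 m.
I_cm = (2/5)mR² = 0.17168 kg·m², so I = I_cm + md² = 0.17168 + 0.42919 = 0.60086 kg·m².
L_eq = 0.60086/(1.114 × 0.62070) = 0.8690 m.

0.8690 m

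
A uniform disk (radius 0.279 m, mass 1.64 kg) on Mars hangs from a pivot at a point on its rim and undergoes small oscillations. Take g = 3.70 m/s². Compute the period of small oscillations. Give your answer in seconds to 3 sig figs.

2.11 s

I_cm = ½mr² = 0.06383 kg·m². The pivot is at distance d = 0.279 m from the centre of mass.
By the parallel-axis theorem, I = I_cm + md² = 0.06383 + 0.1277 = 0.1915 kg·m².
T = 2π√(I/(mgd)) = 2π√(0.1915/(1.64 × 3.70 × 0.279)) = 2.11 s.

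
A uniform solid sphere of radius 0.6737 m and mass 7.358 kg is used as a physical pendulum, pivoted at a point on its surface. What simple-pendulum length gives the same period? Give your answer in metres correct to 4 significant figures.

0.9432 m

The equivalent simple-pendulum length is L_eq = I/(md), where I is about the pivot and d = 0.67370 m.
I_cm = (2/5)mR² = 1.3358 kg·m², so I = I_cm + md² = 1.3358 + 3.3396 = 4.6754 kg·m².
L_eq = 4.6754/(7.358 × 0.67370) = 0.9432 m.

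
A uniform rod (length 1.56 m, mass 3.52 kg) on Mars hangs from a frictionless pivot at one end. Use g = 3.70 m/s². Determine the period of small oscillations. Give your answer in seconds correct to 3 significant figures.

3.33 s

For a physical pendulum T = 2π√(I/(mgd)), with d = 0.7800 m from pivot to centre of mass.
I_cm = mL²/12 = 3.52 × 1.56²/12 = 0.7139 kg·m²; I = I_cm + md² = 0.7139 + 3.52 × 0.7800² = 2.855 kg·m².
T = 2π√(2.855/(3.52 × 3.70 × 0.7800)) = 3.33 s.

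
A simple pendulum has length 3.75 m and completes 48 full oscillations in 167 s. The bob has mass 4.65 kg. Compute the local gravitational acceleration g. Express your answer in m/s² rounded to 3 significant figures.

T = 167/48 = 3.479 s.
From T = 2π√(L/g), g = 4π²L/T² = 4π² × 3.75/3.479² = 12.2 m/s².

12.2 m/s²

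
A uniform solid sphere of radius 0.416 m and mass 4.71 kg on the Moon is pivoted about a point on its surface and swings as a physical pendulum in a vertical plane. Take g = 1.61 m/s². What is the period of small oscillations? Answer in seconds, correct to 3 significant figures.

3.78 s

I_cm = (2/5)mr² = 0.3260 kg·m². The pivot is at distance d = 0.416 m from the centre of mass.
By the parallel-axis theorem, I = I_cm + md² = 0.3260 + 0.8151 = 1.141 kg·m².
T = 2π√(I/(mgd)) = 2π√(1.141/(4.71 × 1.61 × 0.416)) = 3.78 s.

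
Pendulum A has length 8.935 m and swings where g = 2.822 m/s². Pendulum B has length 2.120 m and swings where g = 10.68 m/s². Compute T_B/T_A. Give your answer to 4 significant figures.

T = 2π√(L/g), so T_B/T_A = √((L_B/g_B)/(L_A/g_A)) = √((2.120/10.68)/(8.935/2.822)) = 0.2504.

0.2504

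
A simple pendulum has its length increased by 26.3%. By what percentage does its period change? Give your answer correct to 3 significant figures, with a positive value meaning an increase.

12.4%

T ∝ √L, so T'/T = √(1.263) = 1.124.
Percentage change in T = (1.124 − 1) × 100% = 12.4%.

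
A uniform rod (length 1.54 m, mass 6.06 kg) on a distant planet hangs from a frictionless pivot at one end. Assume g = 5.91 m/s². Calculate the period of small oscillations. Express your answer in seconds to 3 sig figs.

2.62 s

For a physical pendulum T = 2π√(I/(mgd)), with d = 0.7700 m from pivot to centre of mass.
I_cm = mL²/12 = 6.06 × 1.54²/12 = 1.198 kg·m²; I = I_cm + md² = 1.198 + 6.06 × 0.7700² = 4.791 kg·m².
T = 2π√(4.791/(6.06 × 5.91 × 0.7700)) = 2.62 s.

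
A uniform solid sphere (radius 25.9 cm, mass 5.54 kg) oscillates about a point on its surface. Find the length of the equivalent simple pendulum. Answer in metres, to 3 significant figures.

0.363 m

The equivalent simple-pendulum length is L_eq = I/(md), where I is about the pivot and d = 0.2590 m.
I_cm = (2/5)mR² = 0.1487 kg·m², so I = I_cm + md² = 0.1487 + 0.3716 = 0.5203 kg·m².
L_eq = 0.5203/(5.54 × 0.2590) = 0.363 m.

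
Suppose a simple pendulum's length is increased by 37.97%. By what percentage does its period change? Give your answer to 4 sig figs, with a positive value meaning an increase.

17.46%

T ∝ √L, so T'/T = √(1.3797) = 1.1746.
Percentage change in T = (1.1746 − 1) × 100% = 17.46%.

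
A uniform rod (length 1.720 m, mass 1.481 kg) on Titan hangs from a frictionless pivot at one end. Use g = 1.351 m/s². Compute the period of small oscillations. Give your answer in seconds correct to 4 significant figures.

5.789 s

For a physical pendulum T = 2π√(I/(mgd)), with d = 0.86000 m from pivot to centre of mass.
I_cm = mL²/12 = 1.481 × 1.720²/12 = 0.36512 kg·m²; I = I_cm + md² = 0.36512 + 1.481 × 0.86000² = 1.4605 kg·m².
T = 2π√(1.4605/(1.481 × 1.351 × 0.86000)) = 5.789 s.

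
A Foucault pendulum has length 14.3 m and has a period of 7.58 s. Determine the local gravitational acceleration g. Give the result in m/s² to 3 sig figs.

9.83 m/s²

From T = 2π√(L/g), g = 4π²L/T² = 4π² × 14.3/7.580² = 9.83 m/s².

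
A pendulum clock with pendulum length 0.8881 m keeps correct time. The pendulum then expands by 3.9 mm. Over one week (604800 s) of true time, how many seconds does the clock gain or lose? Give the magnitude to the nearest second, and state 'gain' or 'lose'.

lose 1324 s

T ∝ √L, so T'/T = √(0.89200/0.8881) = 1.00219.
In 604800 s of true time the clock registers 604800/1.00219 = 603476.4 s, so it loses 1324 s.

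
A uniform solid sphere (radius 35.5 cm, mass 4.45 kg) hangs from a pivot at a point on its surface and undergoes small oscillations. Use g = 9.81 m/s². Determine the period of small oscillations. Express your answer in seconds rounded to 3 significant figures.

I_cm = (2/5)mr² = 0.2243 kg·m². The pivot is at distance d = 0.355 m from the centre of mass.
By the parallel-axis theorem, I = I_cm + md² = 0.2243 + 0.5608 = 0.7851 kg·m².
T = 2π√(I/(mgd)) = 2π√(0.7851/(4.45 × 9.81 × 0.355)) = 1.41 s.

1.41 s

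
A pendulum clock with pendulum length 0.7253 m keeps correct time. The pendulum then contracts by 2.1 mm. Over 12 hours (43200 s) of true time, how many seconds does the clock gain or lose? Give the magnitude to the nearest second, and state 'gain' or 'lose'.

gain 63 s

T ∝ √L, so T'/T = √(0.72320/0.7253) = 0.998551.
In 43200 s of true time the clock registers 43200/0.998551 = 43262.7 s, so it gains 63 s.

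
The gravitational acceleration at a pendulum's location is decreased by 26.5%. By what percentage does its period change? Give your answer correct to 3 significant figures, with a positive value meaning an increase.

16.6%

T ∝ 1/√g, so T'/T = 1/√(0.7350) = 1.166.
Percentage change in T = (1.166 − 1) × 100% = 16.6%.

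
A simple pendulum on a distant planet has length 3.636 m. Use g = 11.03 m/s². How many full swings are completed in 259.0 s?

T = 2π√(L/g) = 2π√(3.636/11.03) = 3.6075 s.
Number of complete oscillations = ⌊259.0/3.6075⌋ = ⌊71.795⌋ = 71.

71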